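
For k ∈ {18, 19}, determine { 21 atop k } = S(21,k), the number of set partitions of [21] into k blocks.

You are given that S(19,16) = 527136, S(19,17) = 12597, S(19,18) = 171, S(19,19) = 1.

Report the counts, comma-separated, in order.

row 20: T[20][17]=17·12597+527136=741285  T[20][18]=18·171+12597=15675  T[20][19]=19·1+171=190
row 21: T[21][18]=18·15675+741285=1023435  T[21][19]=19·190+15675=19285
Read S(21,18) = 1023435, S(21,19) = 19285.

1023435, 19285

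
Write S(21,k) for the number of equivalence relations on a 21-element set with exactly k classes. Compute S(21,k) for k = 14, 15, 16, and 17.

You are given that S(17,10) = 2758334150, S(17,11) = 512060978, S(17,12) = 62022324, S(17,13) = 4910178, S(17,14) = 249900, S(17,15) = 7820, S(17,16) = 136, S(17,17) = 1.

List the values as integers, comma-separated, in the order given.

row 18: T[18][11]=11·512060978+2758334150=8391004908  T[18][12]=12·62022324+512060978=1256328866  T[18][13]=13·4910178+62022324=125854638  T[18][14]=14·249900+4910178=8408778  T[18][15]=15·7820+249900=367200  T[18][16]=16·136+7820=9996  T[18][17]=17·1+136=153
row 19: T[19][12]=12·1256328866+8391004908=23466951300  T[19][13]=13·125854638+1256328866=2892439160  T[19][14]=14·8408778+125854638=243577530  T[19][15]=15·367200+8408778=13916778  T[19][16]=16·9996+367200=527136  T[19][17]=17·153+9996=12597
row 20: T[20][13]=13·2892439160+23466951300=61068660380  T[20][14]=14·243577530+2892439160=6302524580  T[20][15]=15·13916778+243577530=452329200  T[20][16]=16·527136+13916778=22350954  T[20][17]=17·12597+527136=741285
row 21: T[21][14]=14·6302524580+61068660380=149304004500  T[21][15]=15·452329200+6302524580=13087462580  T[21][16]=16·22350954+452329200=809944464  T[21][17]=17·741285+22350954=34952799
Read S(21,14) = 149304004500, S(21,15) = 13087462580, S(21,16) = 809944464, S(21,17) = 34952799.

149304004500, 13087462580, 809944464, 34952799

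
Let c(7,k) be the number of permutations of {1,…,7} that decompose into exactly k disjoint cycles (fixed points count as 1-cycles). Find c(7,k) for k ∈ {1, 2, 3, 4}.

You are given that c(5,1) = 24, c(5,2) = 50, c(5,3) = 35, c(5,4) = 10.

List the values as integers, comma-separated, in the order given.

[6] T[6,1]:5*24+0=120 · T[6,2]:5*50+24=274 · T[6,3]:5*35+50=225 · T[6,4]:5*10+35=85
[7] T[7,1]:6*120+0=720 · T[7,2]:6*274+120=1764 · T[7,3]:6*225+274=1624 · T[7,4]:6*85+225=735
Read c(7,1) = 720, c(7,2) = 1764, c(7,3) = 1624, c(7,4) = 735.

720, 1764, 1624, 735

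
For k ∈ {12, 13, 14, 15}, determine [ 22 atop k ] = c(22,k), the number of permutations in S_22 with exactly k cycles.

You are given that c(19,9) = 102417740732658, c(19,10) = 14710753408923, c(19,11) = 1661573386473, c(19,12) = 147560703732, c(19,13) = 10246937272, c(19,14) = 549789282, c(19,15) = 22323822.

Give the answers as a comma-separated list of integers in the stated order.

row 20: T[20][10]=19·14710753408923+102417740732658=381922055502195  T[20][11]=19·1661573386473+14710753408923=46280647751910  T[20][12]=19·147560703732+1661573386473=4465226757381  T[20][13]=19·10246937272+147560703732=342252511900  T[20][14]=19·549789282+10246937272=20692933630  T[20][15]=19·22323822+549789282=973941900
row 21: T[21][11]=20·46280647751910+381922055502195=1307535010540395  T[21][12]=20·4465226757381+46280647751910=135585182899530  T[21][13]=20·342252511900+4465226757381=11310276995381  T[21][14]=20·20692933630+342252511900=756111184500  T[21][15]=20·973941900+20692933630=40171771630
row 22: T[22][12]=21·135585182899530+1307535010540395=4154823851430525  T[22][13]=21·11310276995381+135585182899530=373100999802531  T[22][14]=21·756111184500+11310276995381=27188611869881  T[22][15]=21·40171771630+756111184500=1599718388730
Read c(22,12) = 4154823851430525, c(22,13) = 373100999802531, c(22,14) = 27188611869881, c(22,15) = 1599718388730.

4154823851430525, 373100999802531, 27188611869881, 1599718388730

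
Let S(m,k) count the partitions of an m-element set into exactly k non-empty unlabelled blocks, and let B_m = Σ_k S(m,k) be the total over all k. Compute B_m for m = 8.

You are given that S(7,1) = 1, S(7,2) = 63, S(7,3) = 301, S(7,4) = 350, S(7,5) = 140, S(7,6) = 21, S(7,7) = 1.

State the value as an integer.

row 8: T[8][1]=1·1+0=1  T[8][2]=2·63+1=127  T[8][3]=3·301+63=966  T[8][4]=4·350+301=1701  T[8][5]=5·140+350=1050  T[8][6]=6·21+140=266  T[8][7]=7·1+21=28  T[8][8]=8·0+1=1
B_8 = ΣS(8,k) = 1+127+966+1701+1050+266+28+1 = 4140

4140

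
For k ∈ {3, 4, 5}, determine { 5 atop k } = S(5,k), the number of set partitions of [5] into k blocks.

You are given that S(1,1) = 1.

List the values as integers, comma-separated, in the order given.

25, 10, 1

r2: T_2,1=1×1+0=1; T_2,2=2×0+1=1
r3: T_3,1=1×1+0=1; T_3,2=2×1+1=3; T_3,3=3×0+1=1
r4: T_4,2=2×3+1=7; T_4,3=3×1+3=6; T_4,4=4×0+1=1
r5: T_5,3=3×6+7=25; T_5,4=4×1+6=10; T_5,5=5×0+1=1
Read S(5,3) = 25, S(5,4) = 10, S(5,5) = 1.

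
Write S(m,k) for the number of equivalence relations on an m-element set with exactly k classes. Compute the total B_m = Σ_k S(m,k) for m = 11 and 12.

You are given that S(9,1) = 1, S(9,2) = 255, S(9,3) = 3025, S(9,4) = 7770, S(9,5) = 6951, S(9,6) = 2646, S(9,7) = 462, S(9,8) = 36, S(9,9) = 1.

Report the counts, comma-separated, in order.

[10] T[10,1]:1*1+0=1 · T[10,2]:2*255+1=511 · T[10,3]:3*3025+255=9330 · T[10,4]:4*7770+3025=34105 · T[10,5]:5*6951+7770=42525 · T[10,6]:6*2646+6951=22827 · T[10,7]:7*462+2646=5880 · T[10,8]:8*36+462=750 · T[10,9]:9*1+36=45 · T[10,10]:10*0+1=1
[11] T[11,1]:1*1+0=1 · T[11,2]:2*511+1=1023 · T[11,3]:3*9330+511=28501 · T[11,4]:4*34105+9330=145750 · T[11,5]:5*42525+34105=246730 · T[11,6]:6*22827+42525=179487 · T[11,7]:7*5880+22827=63987 · T[11,8]:8*750+5880=11880 · T[11,9]:9*45+750=1155 · T[11,10]:10*1+45=55 · T[11,11]:11*0+1=1
[12] T[12,1]:1*1+0=1 · T[12,2]:2*1023+1=2047 · T[12,3]:3*28501+1023=86526 · T[12,4]:4*145750+28501=611501 · T[12,5]:5*246730+145750=1379400 · T[12,6]:6*179487+246730=1323652 · T[12,7]:7*63987+179487=627396 · T[12,8]:8*11880+63987=159027 · T[12,9]:9*1155+11880=22275 · T[12,10]:10*55+1155=1705 · T[12,11]:11*1+55=66 · T[12,12]:12*0+1=1
B_11 = ΣS(11,k) = 1+1023+28501+145750+246730+179487+63987+11880+1155+55+1 = 678570
B_12 = ΣS(12,k) = 1+2047+86526+611501+1379400+1323652+627396+159027+22275+1705+66+1 = 4213597

678570, 4213597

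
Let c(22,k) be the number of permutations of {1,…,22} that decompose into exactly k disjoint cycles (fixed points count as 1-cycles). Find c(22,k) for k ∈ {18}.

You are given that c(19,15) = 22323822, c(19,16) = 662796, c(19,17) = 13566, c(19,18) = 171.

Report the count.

79721796

@20  (20,16):662796·19+22323822→34916946, (20,17):13566·19+662796→920550, (20,18):171·19+13566→16815
@21  (21,17):920550·20+34916946→53327946, (21,18):16815·20+920550→1256850
@22  (22,18):1256850·21+53327946→79721796
Read c(22,18) = 79721796.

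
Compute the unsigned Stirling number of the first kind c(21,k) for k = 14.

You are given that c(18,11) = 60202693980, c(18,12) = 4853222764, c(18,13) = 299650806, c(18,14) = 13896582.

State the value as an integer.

756111184500

row 19: T[19][12]=18·4853222764+60202693980=147560703732  T[19][13]=18·299650806+4853222764=10246937272  T[19][14]=18·13896582+299650806=549789282
row 20: T[20][13]=19·10246937272+147560703732=342252511900  T[20][14]=19·549789282+10246937272=20692933630
row 21: T[21][14]=20·20692933630+342252511900=756111184500
Read c(21,14) = 756111184500.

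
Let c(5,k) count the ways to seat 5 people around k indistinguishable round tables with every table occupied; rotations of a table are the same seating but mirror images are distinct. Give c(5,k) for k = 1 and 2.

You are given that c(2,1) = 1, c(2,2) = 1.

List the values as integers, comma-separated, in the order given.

24, 50

[3] T[3,1]:2*1+0=2 · T[3,2]:2*1+1=3
[4] T[4,1]:3*2+0=6 · T[4,2]:3*3+2=11
[5] T[5,1]:4*6+0=24 · T[5,2]:4*11+6=50
Read c(5,1) = 24, c(5,2) = 50.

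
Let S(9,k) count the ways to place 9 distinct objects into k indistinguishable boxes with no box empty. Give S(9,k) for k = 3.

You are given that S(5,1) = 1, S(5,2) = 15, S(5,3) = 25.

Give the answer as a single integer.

r6: T_6,1=1×1+0=1; T_6,2=2×15+1=31; T_6,3=3×25+15=90
r7: T_7,1=1×1+0=1; T_7,2=2×31+1=63; T_7,3=3×90+31=301
r8: T_8,2=2×63+1=127; T_8,3=3×301+63=966
r9: T_9,3=3×966+127=3025
Read S(9,3) = 3025.

3025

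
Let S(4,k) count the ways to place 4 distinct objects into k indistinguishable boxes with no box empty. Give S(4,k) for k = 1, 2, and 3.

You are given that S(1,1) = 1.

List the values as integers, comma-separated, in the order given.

r2: T_2,1=1×1+0=1; T_2,2=2×0+1=1
r3: T_3,1=1×1+0=1; T_3,2=2×1+1=3; T_3,3=3×0+1=1
r4: T_4,1=1×1+0=1; T_4,2=2×3+1=7; T_4,3=3×1+3=6
Read S(4,1) = 1, S(4,2) = 7, S(4,3) = 6.

1, 7, 6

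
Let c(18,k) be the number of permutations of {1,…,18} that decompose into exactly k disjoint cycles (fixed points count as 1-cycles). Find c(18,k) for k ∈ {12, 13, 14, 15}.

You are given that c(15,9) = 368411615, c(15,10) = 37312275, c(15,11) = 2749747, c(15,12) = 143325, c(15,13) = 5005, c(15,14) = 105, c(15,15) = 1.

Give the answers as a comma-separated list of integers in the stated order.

4853222764, 299650806, 13896582, 468180

row 16: T[16][10]=15·37312275+368411615=928095740  T[16][11]=15·2749747+37312275=78558480  T[16][12]=15·143325+2749747=4899622  T[16][13]=15·5005+143325=218400  T[16][14]=15·105+5005=6580  T[16][15]=15·1+105=120
row 17: T[17][11]=16·78558480+928095740=2185031420  T[17][12]=16·4899622+78558480=156952432  T[17][13]=16·218400+4899622=8394022  T[17][14]=16·6580+218400=323680  T[17][15]=16·120+6580=8500
row 18: T[18][12]=17·156952432+2185031420=4853222764  T[18][13]=17·8394022+156952432=299650806  T[18][14]=17·323680+8394022=13896582  T[18][15]=17·8500+323680=468180
Read c(18,12) = 4853222764, c(18,13) = 299650806, c(18,14) = 13896582, c(18,15) = 468180.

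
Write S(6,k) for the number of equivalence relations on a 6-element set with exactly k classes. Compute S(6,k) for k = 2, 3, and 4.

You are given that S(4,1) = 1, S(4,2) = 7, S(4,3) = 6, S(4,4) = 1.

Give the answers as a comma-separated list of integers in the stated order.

31, 90, 65

i=5: T(5,1)=0+1·1=1 | T(5,2)=1+2·7=15 | T(5,3)=7+3·6=25 | T(5,4)=6+4·1=10
i=6: T(6,2)=1+2·15=31 | T(6,3)=15+3·25=90 | T(6,4)=25+4·10=65
Read S(6,2) = 31, S(6,3) = 90, S(6,4) = 65.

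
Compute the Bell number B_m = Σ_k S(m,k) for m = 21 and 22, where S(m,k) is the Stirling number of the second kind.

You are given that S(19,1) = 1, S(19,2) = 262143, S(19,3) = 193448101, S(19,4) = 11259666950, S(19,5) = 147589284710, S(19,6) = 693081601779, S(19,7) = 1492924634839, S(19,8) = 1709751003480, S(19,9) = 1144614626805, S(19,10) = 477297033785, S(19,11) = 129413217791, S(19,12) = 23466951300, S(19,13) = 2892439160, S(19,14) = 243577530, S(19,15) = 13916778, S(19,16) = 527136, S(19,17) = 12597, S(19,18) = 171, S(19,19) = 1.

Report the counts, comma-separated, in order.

474869816156751, 4506715738447323

row 20: T[20][1]=1·1+0=1  T[20][2]=2·262143+1=524287  T[20][3]=3·193448101+262143=580606446  T[20][4]=4·11259666950+193448101=45232115901  T[20][5]=5·147589284710+11259666950=749206090500  T[20][6]=6·693081601779+147589284710=4306078895384  T[20][7]=7·1492924634839+693081601779=11143554045652  T[20][8]=8·1709751003480+1492924634839=15170932662679  T[20][9]=9·1144614626805+1709751003480=12011282644725  T[20][10]=10·477297033785+1144614626805=5917584964655  T[20][11]=11·129413217791+477297033785=1900842429486  T[20][12]=12·23466951300+129413217791=411016633391  T[20][13]=13·2892439160+23466951300=61068660380  T[20][14]=14·243577530+2892439160=6302524580  T[20][15]=15·13916778+243577530=452329200  T[20][16]=16·527136+13916778=22350954  T[20][17]=17·12597+527136=741285  T[20][18]=18·171+12597=15675  T[20][19]=19·1+171=190  T[20][20]=20·0+1=1
row 21: T[21][1]=1·1+0=1  T[21][2]=2·524287+1=1048575  T[21][3]=3·580606446+524287=1742343625  T[21][4]=4·45232115901+580606446=181509070050  T[21][5]=5·749206090500+45232115901=3791262568401  T[21][6]=6·4306078895384+749206090500=26585679462804  T[21][7]=7·11143554045652+4306078895384=82310957214948  T[21][8]=8·15170932662679+11143554045652=132511015347084  T[21][9]=9·12011282644725+15170932662679=123272476465204  T[21][10]=10·5917584964655+12011282644725=71187132291275  T[21][11]=11·1900842429486+5917584964655=26826851689001  T[21][12]=12·411016633391+1900842429486=6833042030178  T[21][13]=13·61068660380+411016633391=1204909218331  T[21][14]=14·6302524580+61068660380=149304004500  T[21][15]=15·452329200+6302524580=13087462580  T[21][16]=16·22350954+452329200=809944464  T[21][17]=17·741285+22350954=34952799  T[21][18]=18·15675+741285=1023435  T[21][19]=19·190+15675=19285  T[21][20]=20·1+190=210  T[21][21]=21·0+1=1
row 22: T[22][1]=1·1+0=1  T[22][2]=2·1048575+1=2097151  T[22][3]=3·1742343625+1048575=5228079450  T[22][4]=4·181509070050+1742343625=727778623825  T[22][5]=5·3791262568401+181509070050=19137821912055  T[22][6]=6·26585679462804+3791262568401=163305339345225  T[22][7]=7·82310957214948+26585679462804=602762379967440  T[22][8]=8·132511015347084+82310957214948=1142399079991620  T[22][9]=9·123272476465204+132511015347084=1241963303533920  T[22][10]=10·71187132291275+123272476465204=835143799377954  T[22][11]=11·26826851689001+71187132291275=366282500870286  T[22][12]=12·6833042030178+26826851689001=108823356051137  T[22][13]=13·1204909218331+6833042030178=22496861868481  T[22][14]=14·149304004500+1204909218331=3295165281331  T[22][15]=15·13087462580+149304004500=345615943200  T[22][16]=16·809944464+13087462580=26046574004  T[22][17]=17·34952799+809944464=1404142047  T[22][18]=18·1023435+34952799=53374629  T[22][19]=19·19285+1023435=1389850  T[22][20]=20·210+19285=23485  T[22][21]=21·1+210=231  T[22][22]=22·0+1=1
B_21 = ΣS(21,k) = 1+1048575+1742343625+181509070050+3791262568401+26585679462804+82310957214948+132511015347084+123272476465204+71187132291275+26826851689001+6833042030178+1204909218331+149304004500+13087462580+809944464+34952799+1023435+19285+210+1 = 474869816156751
B_22 = ΣS(22,k) = 1+2097151+5228079450+727778623825+19137821912055+163305339345225+602762379967440+1142399079991620+1241963303533920+835143799377954+366282500870286+108823356051137+22496861868481+3295165281331+345615943200+26046574004+1404142047+53374629+1389850+23485+231+1 = 4506715738447323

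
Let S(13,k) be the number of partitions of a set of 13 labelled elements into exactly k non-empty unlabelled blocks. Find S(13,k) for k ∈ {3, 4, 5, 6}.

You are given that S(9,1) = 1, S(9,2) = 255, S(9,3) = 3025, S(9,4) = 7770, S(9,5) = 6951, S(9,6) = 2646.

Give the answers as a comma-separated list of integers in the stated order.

261625, 2532530, 7508501, 9321312

i=10: T(10,1)=0+1·1=1 | T(10,2)=1+2·255=511 | T(10,3)=255+3·3025=9330 | T(10,4)=3025+4·7770=34105 | T(10,5)=7770+5·6951=42525 | T(10,6)=6951+6·2646=22827
i=11: T(11,1)=0+1·1=1 | T(11,2)=1+2·511=1023 | T(11,3)=511+3·9330=28501 | T(11,4)=9330+4·34105=145750 | T(11,5)=34105+5·42525=246730 | T(11,6)=42525+6·22827=179487
i=12: T(12,2)=1+2·1023=2047 | T(12,3)=1023+3·28501=86526 | T(12,4)=28501+4·145750=611501 | T(12,5)=145750+5·246730=1379400 | T(12,6)=246730+6·179487=1323652
i=13: T(13,3)=2047+3·86526=261625 | T(13,4)=86526+4·611501=2532530 | T(13,5)=611501+5·1379400=7508501 | T(13,6)=1379400+6·1323652=9321312
Read S(13,3) = 261625, S(13,4) = 2532530, S(13,5) = 7508501, S(13,6) = 9321312.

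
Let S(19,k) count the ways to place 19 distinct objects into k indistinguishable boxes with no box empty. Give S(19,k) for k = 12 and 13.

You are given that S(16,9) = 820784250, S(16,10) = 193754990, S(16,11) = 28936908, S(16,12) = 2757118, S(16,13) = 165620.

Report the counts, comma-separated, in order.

23466951300, 2892439160

r17: T_17,10=10×193754990+820784250=2758334150; T_17,11=11×28936908+193754990=512060978; T_17,12=12×2757118+28936908=62022324; T_17,13=13×165620+2757118=4910178
r18: T_18,11=11×512060978+2758334150=8391004908; T_18,12=12×62022324+512060978=1256328866; T_18,13=13×4910178+62022324=125854638
r19: T_19,12=12×1256328866+8391004908=23466951300; T_19,13=13×125854638+1256328866=2892439160
Read S(19,12) = 23466951300, S(19,13) = 2892439160.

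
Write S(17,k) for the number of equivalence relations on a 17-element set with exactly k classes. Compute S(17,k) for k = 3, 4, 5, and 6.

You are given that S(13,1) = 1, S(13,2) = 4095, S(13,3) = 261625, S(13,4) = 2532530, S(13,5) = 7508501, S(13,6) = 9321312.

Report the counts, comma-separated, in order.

[14] T[14,1]:1*1+0=1 · T[14,2]:2*4095+1=8191 · T[14,3]:3*261625+4095=788970 · T[14,4]:4*2532530+261625=10391745 · T[14,5]:5*7508501+2532530=40075035 · T[14,6]:6*9321312+7508501=63436373
[15] T[15,1]:1*1+0=1 · T[15,2]:2*8191+1=16383 · T[15,3]:3*788970+8191=2375101 · T[15,4]:4*10391745+788970=42355950 · T[15,5]:5*40075035+10391745=210766920 · T[15,6]:6*63436373+40075035=420693273
[16] T[16,2]:2*16383+1=32767 · T[16,3]:3*2375101+16383=7141686 · T[16,4]:4*42355950+2375101=171798901 · T[16,5]:5*210766920+42355950=1096190550 · T[16,6]:6*420693273+210766920=2734926558
[17] T[17,3]:3*7141686+32767=21457825 · T[17,4]:4*171798901+7141686=694337290 · T[17,5]:5*1096190550+171798901=5652751651 · T[17,6]:6*2734926558+1096190550=17505749898
Read S(17,3) = 21457825, S(17,4) = 694337290, S(17,5) = 5652751651, S(17,6) = 17505749898.

21457825, 694337290, 5652751651, 17505749898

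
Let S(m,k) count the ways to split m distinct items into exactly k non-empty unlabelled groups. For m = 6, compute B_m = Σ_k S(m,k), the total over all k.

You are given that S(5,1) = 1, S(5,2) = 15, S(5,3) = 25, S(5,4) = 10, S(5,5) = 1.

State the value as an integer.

i=6: T(6,1)=0+1·1=1 | T(6,2)=1+2·15=31 | T(6,3)=15+3·25=90 | T(6,4)=25+4·10=65 | T(6,5)=10+5·1=15 | T(6,6)=1+6·0=1
B_6 = ΣS(6,k) = 1+31+90+65+15+1 = 203

203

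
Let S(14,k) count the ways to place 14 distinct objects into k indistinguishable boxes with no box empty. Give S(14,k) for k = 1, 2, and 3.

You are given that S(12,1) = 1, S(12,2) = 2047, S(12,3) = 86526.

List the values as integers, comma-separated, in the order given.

1, 8191, 788970

row 13: T[13][1]=1·1+0=1  T[13][2]=2·2047+1=4095  T[13][3]=3·86526+2047=261625
row 14: T[14][1]=1·1+0=1  T[14][2]=2·4095+1=8191  T[14][3]=3·261625+4095=788970
Read S(14,1) = 1, S(14,2) = 8191, S(14,3) = 788970.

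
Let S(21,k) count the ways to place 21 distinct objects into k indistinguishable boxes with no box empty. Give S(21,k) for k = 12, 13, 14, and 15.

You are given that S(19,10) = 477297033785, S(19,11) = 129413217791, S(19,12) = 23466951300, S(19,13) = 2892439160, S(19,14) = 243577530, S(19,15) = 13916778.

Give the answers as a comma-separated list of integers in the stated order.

@20  (20,11):129413217791·11+477297033785→1900842429486, (20,12):23466951300·12+129413217791→411016633391, (20,13):2892439160·13+23466951300→61068660380, (20,14):243577530·14+2892439160→6302524580, (20,15):13916778·15+243577530→452329200
@21  (21,12):411016633391·12+1900842429486→6833042030178, (21,13):61068660380·13+411016633391→1204909218331, (21,14):6302524580·14+61068660380→149304004500, (21,15):452329200·15+6302524580→13087462580
Read S(21,12) = 6833042030178, S(21,13) = 1204909218331, S(21,14) = 149304004500, S(21,15) = 13087462580.

6833042030178, 1204909218331, 149304004500, 13087462580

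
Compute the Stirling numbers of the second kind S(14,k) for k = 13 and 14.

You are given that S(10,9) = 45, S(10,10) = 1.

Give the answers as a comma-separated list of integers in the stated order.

91, 1

[11] T[11,10]:10*1+45=55 · T[11,11]:11*0+1=1
[12] T[12,11]:11*1+55=66 · T[12,12]:12*0+1=1
[13] T[13,12]:12*1+66=78 · T[13,13]:13*0+1=1
[14] T[14,13]:13*1+78=91 · T[14,14]:14*0+1=1
Read S(14,13) = 91, S(14,14) = 1.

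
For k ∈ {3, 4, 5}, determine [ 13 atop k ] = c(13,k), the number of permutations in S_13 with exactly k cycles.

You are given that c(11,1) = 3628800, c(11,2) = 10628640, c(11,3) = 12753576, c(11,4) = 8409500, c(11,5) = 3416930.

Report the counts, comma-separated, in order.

1931559552, 1414014888, 657206836

[12] T[12,2]:11*10628640+3628800=120543840 · T[12,3]:11*12753576+10628640=150917976 · T[12,4]:11*8409500+12753576=105258076 · T[12,5]:11*3416930+8409500=45995730
[13] T[13,3]:12*150917976+120543840=1931559552 · T[13,4]:12*105258076+150917976=1414014888 · T[13,5]:12*45995730+105258076=657206836
Read c(13,3) = 1931559552, c(13,4) = 1414014888, c(13,5) = 657206836.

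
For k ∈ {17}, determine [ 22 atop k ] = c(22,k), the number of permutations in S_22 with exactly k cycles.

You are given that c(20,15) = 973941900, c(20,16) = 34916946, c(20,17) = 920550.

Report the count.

i=21: T(21,16)=973941900+20·34916946=1672280820 | T(21,17)=34916946+20·920550=53327946
i=22: T(22,17)=1672280820+21·53327946=2792167686
Read c(22,17) = 2792167686.

2792167686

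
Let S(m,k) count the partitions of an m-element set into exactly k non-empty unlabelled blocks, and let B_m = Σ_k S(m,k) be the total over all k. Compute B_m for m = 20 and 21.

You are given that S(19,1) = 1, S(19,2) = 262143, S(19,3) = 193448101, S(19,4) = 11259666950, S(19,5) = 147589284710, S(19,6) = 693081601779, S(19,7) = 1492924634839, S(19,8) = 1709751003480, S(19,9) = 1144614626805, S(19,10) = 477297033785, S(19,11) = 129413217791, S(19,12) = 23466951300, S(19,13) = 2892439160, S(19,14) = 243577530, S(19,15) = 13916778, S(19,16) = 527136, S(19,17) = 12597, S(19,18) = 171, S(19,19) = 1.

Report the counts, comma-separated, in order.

51724158235372, 474869816156751

row 20: T[20][1]=1·1+0=1  T[20][2]=2·262143+1=524287  T[20][3]=3·193448101+262143=580606446  T[20][4]=4·11259666950+193448101=45232115901  T[20][5]=5·147589284710+11259666950=749206090500  T[20][6]=6·693081601779+147589284710=4306078895384  T[20][7]=7·1492924634839+693081601779=11143554045652  T[20][8]=8·1709751003480+1492924634839=15170932662679  T[20][9]=9·1144614626805+1709751003480=12011282644725  T[20][10]=10·477297033785+1144614626805=5917584964655  T[20][11]=11·129413217791+477297033785=1900842429486  T[20][12]=12·23466951300+129413217791=411016633391  T[20][13]=13·2892439160+23466951300=61068660380  T[20][14]=14·243577530+2892439160=6302524580  T[20][15]=15·13916778+243577530=452329200  T[20][16]=16·527136+13916778=22350954  T[20][17]=17·12597+527136=741285  T[20][18]=18·171+12597=15675  T[20][19]=19·1+171=190  T[20][20]=20·0+1=1
row 21: T[21][1]=1·1+0=1  T[21][2]=2·524287+1=1048575  T[21][3]=3·580606446+524287=1742343625  T[21][4]=4·45232115901+580606446=181509070050  T[21][5]=5·749206090500+45232115901=3791262568401  T[21][6]=6·4306078895384+749206090500=26585679462804  T[21][7]=7·11143554045652+4306078895384=82310957214948  T[21][8]=8·15170932662679+11143554045652=132511015347084  T[21][9]=9·12011282644725+15170932662679=123272476465204  T[21][10]=10·5917584964655+12011282644725=71187132291275  T[21][11]=11·1900842429486+5917584964655=26826851689001  T[21][12]=12·411016633391+1900842429486=6833042030178  T[21][13]=13·61068660380+411016633391=1204909218331  T[21][14]=14·6302524580+61068660380=149304004500  T[21][15]=15·452329200+6302524580=13087462580  T[21][16]=16·22350954+452329200=809944464  T[21][17]=17·741285+22350954=34952799  T[21][18]=18·15675+741285=1023435  T[21][19]=19·190+15675=19285  T[21][20]=20·1+190=210  T[21][21]=21·0+1=1
B_20 = ΣS(20,k) = 1+524287+580606446+45232115901+749206090500+4306078895384+11143554045652+15170932662679+12011282644725+5917584964655+1900842429486+411016633391+61068660380+6302524580+452329200+22350954+741285+15675+190+1 = 51724158235372
B_21 = ΣS(21,k) = 1+1048575+1742343625+181509070050+3791262568401+26585679462804+82310957214948+132511015347084+123272476465204+71187132291275+26826851689001+6833042030178+1204909218331+149304004500+13087462580+809944464+34952799+1023435+19285+210+1 = 474869816156751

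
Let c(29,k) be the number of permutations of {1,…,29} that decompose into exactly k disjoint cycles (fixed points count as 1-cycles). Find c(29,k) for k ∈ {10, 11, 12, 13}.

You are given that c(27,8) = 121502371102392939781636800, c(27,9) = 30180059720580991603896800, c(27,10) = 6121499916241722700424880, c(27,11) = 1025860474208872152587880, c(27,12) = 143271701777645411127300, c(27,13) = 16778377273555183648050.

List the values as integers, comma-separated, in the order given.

6409259592413089839517170080, 1142413073615783087483702480, 170857232541629621904997080, 21590257290787088602515180

r28: T_28,9=27×30180059720580991603896800+121502371102392939781636800=936363983558079713086850400; T_28,10=27×6121499916241722700424880+30180059720580991603896800=195460557459107504515368560; T_28,11=27×1025860474208872152587880+6121499916241722700424880=33819732719881270820297640; T_28,12=27×143271701777645411127300+1025860474208872152587880=4894196422205298253024980; T_28,13=27×16778377273555183648050+143271701777645411127300=596287888163635369624650
r29: T_29,10=28×195460557459107504515368560+936363983558079713086850400=6409259592413089839517170080; T_29,11=28×33819732719881270820297640+195460557459107504515368560=1142413073615783087483702480; T_29,12=28×4894196422205298253024980+33819732719881270820297640=170857232541629621904997080; T_29,13=28×596287888163635369624650+4894196422205298253024980=21590257290787088602515180
Read c(29,10) = 6409259592413089839517170080, c(29,11) = 1142413073615783087483702480, c(29,12) = 170857232541629621904997080, c(29,13) = 21590257290787088602515180.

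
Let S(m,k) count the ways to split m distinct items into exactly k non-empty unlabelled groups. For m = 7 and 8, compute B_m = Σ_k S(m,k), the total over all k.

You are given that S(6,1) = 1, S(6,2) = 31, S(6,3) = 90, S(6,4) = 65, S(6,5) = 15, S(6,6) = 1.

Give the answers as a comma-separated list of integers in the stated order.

877, 4140

i=7: T(7,1)=0+1·1=1 | T(7,2)=1+2·31=63 | T(7,3)=31+3·90=301 | T(7,4)=90+4·65=350 | T(7,5)=65+5·15=140 | T(7,6)=15+6·1=21 | T(7,7)=1+7·0=1
i=8: T(8,1)=0+1·1=1 | T(8,2)=1+2·63=127 | T(8,3)=63+3·301=966 | T(8,4)=301+4·350=1701 | T(8,5)=350+5·140=1050 | T(8,6)=140+6·21=266 | T(8,7)=21+7·1=28 | T(8,8)=1+8·0=1
B_7 = ΣS(7,k) = 1+63+301+350+140+21+1 = 877
B_8 = ΣS(8,k) = 1+127+966+1701+1050+266+28+1 = 4140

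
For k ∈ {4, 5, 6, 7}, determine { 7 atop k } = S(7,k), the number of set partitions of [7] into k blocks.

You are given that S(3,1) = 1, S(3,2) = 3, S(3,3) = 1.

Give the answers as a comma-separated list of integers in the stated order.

@4  (4,1):1·1+0→1, (4,2):3·2+1→7, (4,3):1·3+3→6, (4,4):0·4+1→1
@5  (5,2):7·2+1→15, (5,3):6·3+7→25, (5,4):1·4+6→10, (5,5):0·5+1→1
@6  (6,3):25·3+15→90, (6,4):10·4+25→65, (6,5):1·5+10→15, (6,6):0·6+1→1
@7  (7,4):65·4+90→350, (7,5):15·5+65→140, (7,6):1·6+15→21, (7,7):0·7+1→1
Read S(7,4) = 350, S(7,5) = 140, S(7,6) = 21, S(7,7) = 1.

350, 140, 21, 1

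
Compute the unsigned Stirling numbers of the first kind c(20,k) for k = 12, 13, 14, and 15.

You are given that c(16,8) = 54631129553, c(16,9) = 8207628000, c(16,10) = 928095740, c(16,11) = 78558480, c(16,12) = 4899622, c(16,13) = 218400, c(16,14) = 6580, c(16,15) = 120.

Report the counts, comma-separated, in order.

r17: T_17,9=16×8207628000+54631129553=185953177553; T_17,10=16×928095740+8207628000=23057159840; T_17,11=16×78558480+928095740=2185031420; T_17,12=16×4899622+78558480=156952432; T_17,13=16×218400+4899622=8394022; T_17,14=16×6580+218400=323680; T_17,15=16×120+6580=8500
r18: T_18,10=17×23057159840+185953177553=577924894833; T_18,11=17×2185031420+23057159840=60202693980; T_18,12=17×156952432+2185031420=4853222764; T_18,13=17×8394022+156952432=299650806; T_18,14=17×323680+8394022=13896582; T_18,15=17×8500+323680=468180
r19: T_19,11=18×60202693980+577924894833=1661573386473; T_19,12=18×4853222764+60202693980=147560703732; T_19,13=18×299650806+4853222764=10246937272; T_19,14=18×13896582+299650806=549789282; T_19,15=18×468180+13896582=22323822
r20: T_20,12=19×147560703732+1661573386473=4465226757381; T_20,13=19×10246937272+147560703732=342252511900; T_20,14=19×549789282+10246937272=20692933630; T_20,15=19×22323822+549789282=973941900
Read c(20,12) = 4465226757381, c(20,13) = 342252511900, c(20,14) = 20692933630, c(20,15) = 973941900.

4465226757381, 342252511900, 20692933630, 973941900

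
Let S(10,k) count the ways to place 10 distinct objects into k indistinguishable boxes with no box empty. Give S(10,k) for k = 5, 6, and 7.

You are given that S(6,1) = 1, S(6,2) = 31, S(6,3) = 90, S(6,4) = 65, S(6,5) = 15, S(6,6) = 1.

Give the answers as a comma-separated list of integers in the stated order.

i=7: T(7,2)=1+2·31=63 | T(7,3)=31+3·90=301 | T(7,4)=90+4·65=350 | T(7,5)=65+5·15=140 | T(7,6)=15+6·1=21 | T(7,7)=1+7·0=1
i=8: T(8,3)=63+3·301=966 | T(8,4)=301+4·350=1701 | T(8,5)=350+5·140=1050 | T(8,6)=140+6·21=266 | T(8,7)=21+7·1=28
i=9: T(9,4)=966+4·1701=7770 | T(9,5)=1701+5·1050=6951 | T(9,6)=1050+6·266=2646 | T(9,7)=266+7·28=462
i=10: T(10,5)=7770+5·6951=42525 | T(10,6)=6951+6·2646=22827 | T(10,7)=2646+7·462=5880
Read S(10,5) = 42525, S(10,6) = 22827, S(10,7) = 5880.

42525, 22827, 5880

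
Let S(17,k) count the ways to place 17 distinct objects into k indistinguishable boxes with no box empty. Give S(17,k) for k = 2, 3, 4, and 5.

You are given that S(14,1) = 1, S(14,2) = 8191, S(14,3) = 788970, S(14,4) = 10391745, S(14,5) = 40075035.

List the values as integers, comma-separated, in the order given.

@15  (15,1):1·1+0→1, (15,2):8191·2+1→16383, (15,3):788970·3+8191→2375101, (15,4):10391745·4+788970→42355950, (15,5):40075035·5+10391745→210766920
@16  (16,1):1·1+0→1, (16,2):16383·2+1→32767, (16,3):2375101·3+16383→7141686, (16,4):42355950·4+2375101→171798901, (16,5):210766920·5+42355950→1096190550
@17  (17,2):32767·2+1→65535, (17,3):7141686·3+32767→21457825, (17,4):171798901·4+7141686→694337290, (17,5):1096190550·5+171798901→5652751651
Read S(17,2) = 65535, S(17,3) = 21457825, S(17,4) = 694337290, S(17,5) = 5652751651.

65535, 21457825, 694337290, 5652751651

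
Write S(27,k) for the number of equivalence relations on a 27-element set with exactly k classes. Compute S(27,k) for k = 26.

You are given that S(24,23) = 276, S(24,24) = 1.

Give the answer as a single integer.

351

i=25: T(25,24)=276+24·1=300 | T(25,25)=1+25·0=1
i=26: T(26,25)=300+25·1=325 | T(26,26)=1+26·0=1
i=27: T(27,26)=325+26·1=351
Read S(27,26) = 351.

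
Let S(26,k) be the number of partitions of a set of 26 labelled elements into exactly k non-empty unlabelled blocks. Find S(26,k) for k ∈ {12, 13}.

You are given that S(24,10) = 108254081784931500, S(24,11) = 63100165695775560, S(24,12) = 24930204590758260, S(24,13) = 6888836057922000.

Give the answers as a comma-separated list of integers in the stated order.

5149507353856958820, 1850568574253550060

@25  (25,11):63100165695775560·11+108254081784931500→802355904438462660, (25,12):24930204590758260·12+63100165695775560→362262620784874680, (25,13):6888836057922000·13+24930204590758260→114485073343744260
@26  (26,12):362262620784874680·12+802355904438462660→5149507353856958820, (26,13):114485073343744260·13+362262620784874680→1850568574253550060
Read S(26,12) = 5149507353856958820, S(26,13) = 1850568574253550060.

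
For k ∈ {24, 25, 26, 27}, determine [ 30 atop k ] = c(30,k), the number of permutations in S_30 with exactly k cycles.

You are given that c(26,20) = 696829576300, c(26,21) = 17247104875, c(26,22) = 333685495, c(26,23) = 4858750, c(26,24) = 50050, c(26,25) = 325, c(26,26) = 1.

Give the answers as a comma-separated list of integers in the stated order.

[27] T[27,21]:26*17247104875+696829576300=1145254303050 · T[27,22]:26*333685495+17247104875=25922927745 · T[27,23]:26*4858750+333685495=460012995 · T[27,24]:26*50050+4858750=6160050 · T[27,25]:26*325+50050=58500 · T[27,26]:26*1+325=351 · T[27,27]:26*0+1=1
[28] T[28,22]:27*25922927745+1145254303050=1845173352165 · T[28,23]:27*460012995+25922927745=38343278610 · T[28,24]:27*6160050+460012995=626334345 · T[28,25]:27*58500+6160050=7739550 · T[28,26]:27*351+58500=67977 · T[28,27]:27*1+351=378
[29] T[29,23]:28*38343278610+1845173352165=2918785153245 · T[29,24]:28*626334345+38343278610=55880640270 · T[29,25]:28*7739550+626334345=843041745 · T[29,26]:28*67977+7739550=9642906 · T[29,27]:28*378+67977=78561
[30] T[30,24]:29*55880640270+2918785153245=4539323721075 · T[30,25]:29*843041745+55880640270=80328850875 · T[30,26]:29*9642906+843041745=1122686019 · T[30,27]:29*78561+9642906=11921175
Read c(30,24) = 4539323721075, c(30,25) = 80328850875, c(30,26) = 1122686019, c(30,27) = 11921175.

4539323721075, 80328850875, 1122686019, 11921175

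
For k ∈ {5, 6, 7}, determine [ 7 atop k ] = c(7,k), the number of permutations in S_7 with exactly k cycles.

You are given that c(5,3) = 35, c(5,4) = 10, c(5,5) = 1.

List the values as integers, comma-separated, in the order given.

i=6: T(6,4)=35+5·10=85 | T(6,5)=10+5·1=15 | T(6,6)=1+5·0=1
i=7: T(7,5)=85+6·15=175 | T(7,6)=15+6·1=21 | T(7,7)=1+6·0=1
Read c(7,5) = 175, c(7,6) = 21, c(7,7) = 1.

175, 21, 1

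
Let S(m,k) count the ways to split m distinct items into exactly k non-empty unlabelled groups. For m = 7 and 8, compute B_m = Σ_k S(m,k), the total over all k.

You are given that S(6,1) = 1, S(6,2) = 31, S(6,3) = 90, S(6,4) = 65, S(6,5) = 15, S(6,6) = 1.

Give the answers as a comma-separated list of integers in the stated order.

[7] T[7,1]:1*1+0=1 · T[7,2]:2*31+1=63 · T[7,3]:3*90+31=301 · T[7,4]:4*65+90=350 · T[7,5]:5*15+65=140 · T[7,6]:6*1+15=21 · T[7,7]:7*0+1=1
[8] T[8,1]:1*1+0=1 · T[8,2]:2*63+1=127 · T[8,3]:3*301+63=966 · T[8,4]:4*350+301=1701 · T[8,5]:5*140+350=1050 · T[8,6]:6*21+140=266 · T[8,7]:7*1+21=28 · T[8,8]:8*0+1=1
B_7 = ΣS(7,k) = 1+63+301+350+140+21+1 = 877
B_8 = ΣS(8,k) = 1+127+966+1701+1050+266+28+1 = 4140

877, 4140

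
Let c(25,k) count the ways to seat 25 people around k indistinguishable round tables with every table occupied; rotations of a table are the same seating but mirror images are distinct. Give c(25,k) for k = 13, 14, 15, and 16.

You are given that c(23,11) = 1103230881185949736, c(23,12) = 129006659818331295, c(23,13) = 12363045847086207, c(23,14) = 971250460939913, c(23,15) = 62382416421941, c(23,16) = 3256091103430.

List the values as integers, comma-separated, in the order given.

13990945200239106865, 1246200069070215000, 92446911376173550, 5700586321864500

row 24: T[24][12]=23·129006659818331295+1103230881185949736=4070384057007569521  T[24][13]=23·12363045847086207+129006659818331295=413356714301314056  T[24][14]=23·971250460939913+12363045847086207=34701806448704206  T[24][15]=23·62382416421941+971250460939913=2406046038644556  T[24][16]=23·3256091103430+62382416421941=137272511800831
row 25: T[25][13]=24·413356714301314056+4070384057007569521=13990945200239106865  T[25][14]=24·34701806448704206+413356714301314056=1246200069070215000  T[25][15]=24·2406046038644556+34701806448704206=92446911376173550  T[25][16]=24·137272511800831+2406046038644556=5700586321864500
Read c(25,13) = 13990945200239106865, c(25,14) = 1246200069070215000, c(25,15) = 92446911376173550, c(25,16) = 5700586321864500.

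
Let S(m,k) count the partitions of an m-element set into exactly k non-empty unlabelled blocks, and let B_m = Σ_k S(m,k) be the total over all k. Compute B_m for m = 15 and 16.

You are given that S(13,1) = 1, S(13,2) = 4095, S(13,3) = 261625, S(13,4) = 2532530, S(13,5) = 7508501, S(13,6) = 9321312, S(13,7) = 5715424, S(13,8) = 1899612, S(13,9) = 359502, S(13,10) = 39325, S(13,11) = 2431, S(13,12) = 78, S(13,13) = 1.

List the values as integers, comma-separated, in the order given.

r14: T_14,1=1×1+0=1; T_14,2=2×4095+1=8191; T_14,3=3×261625+4095=788970; T_14,4=4×2532530+261625=10391745; T_14,5=5×7508501+2532530=40075035; T_14,6=6×9321312+7508501=63436373; T_14,7=7×5715424+9321312=49329280; T_14,8=8×1899612+5715424=20912320; T_14,9=9×359502+1899612=5135130; T_14,10=10×39325+359502=752752; T_14,11=11×2431+39325=66066; T_14,12=12×78+2431=3367; T_14,13=13×1+78=91; T_14,14=14×0+1=1
r15: T_15,1=1×1+0=1; T_15,2=2×8191+1=16383; T_15,3=3×788970+8191=2375101; T_15,4=4×10391745+788970=42355950; T_15,5=5×40075035+10391745=210766920; T_15,6=6×63436373+40075035=420693273; T_15,7=7×49329280+63436373=408741333; T_15,8=8×20912320+49329280=216627840; T_15,9=9×5135130+20912320=67128490; T_15,10=10×752752+5135130=12662650; T_15,11=11×66066+752752=1479478; T_15,12=12×3367+66066=106470; T_15,13=13×91+3367=4550; T_15,14=14×1+91=105; T_15,15=15×0+1=1
r16: T_16,1=1×1+0=1; T_16,2=2×16383+1=32767; T_16,3=3×2375101+16383=7141686; T_16,4=4×42355950+2375101=171798901; T_16,5=5×210766920+42355950=1096190550; T_16,6=6×420693273+210766920=2734926558; T_16,7=7×408741333+420693273=3281882604; T_16,8=8×216627840+408741333=2141764053; T_16,9=9×67128490+216627840=820784250; T_16,10=10×12662650+67128490=193754990; T_16,11=11×1479478+12662650=28936908; T_16,12=12×106470+1479478=2757118; T_16,13=13×4550+106470=165620; T_16,14=14×105+4550=6020; T_16,15=15×1+105=120; T_16,16=16×0+1=1
B_15 = ΣS(15,k) = 1+16383+2375101+42355950+210766920+420693273+408741333+216627840+67128490+12662650+1479478+106470+4550+105+1 = 1382958545
B_16 = ΣS(16,k) = 1+32767+7141686+171798901+1096190550+2734926558+3281882604+2141764053+820784250+193754990+28936908+2757118+165620+6020+120+1 = 10480142147

1382958545, 10480142147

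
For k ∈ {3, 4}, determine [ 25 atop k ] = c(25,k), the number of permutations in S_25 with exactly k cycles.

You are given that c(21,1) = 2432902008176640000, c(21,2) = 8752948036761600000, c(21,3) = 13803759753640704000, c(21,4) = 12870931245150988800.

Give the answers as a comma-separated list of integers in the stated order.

3925495373278097719296000, 3936561409138663118131200

[22] T[22,1]:21*2432902008176640000+0=51090942171709440000 · T[22,2]:21*8752948036761600000+2432902008176640000=186244810780170240000 · T[22,3]:21*13803759753640704000+8752948036761600000=298631902863216384000 · T[22,4]:21*12870931245150988800+13803759753640704000=284093315901811468800
[23] T[23,1]:22*51090942171709440000+0=1124000727777607680000 · T[23,2]:22*186244810780170240000+51090942171709440000=4148476779335454720000 · T[23,3]:22*298631902863216384000+186244810780170240000=6756146673770930688000 · T[23,4]:22*284093315901811468800+298631902863216384000=6548684852703068697600
[24] T[24,2]:23*4148476779335454720000+1124000727777607680000=96538966652493066240000 · T[24,3]:23*6756146673770930688000+4148476779335454720000=159539850276066860544000 · T[24,4]:23*6548684852703068697600+6756146673770930688000=157375898285941510732800
[25] T[25,3]:24*159539850276066860544000+96538966652493066240000=3925495373278097719296000 · T[25,4]:24*157375898285941510732800+159539850276066860544000=3936561409138663118131200
Read c(25,3) = 3925495373278097719296000, c(25,4) = 3936561409138663118131200.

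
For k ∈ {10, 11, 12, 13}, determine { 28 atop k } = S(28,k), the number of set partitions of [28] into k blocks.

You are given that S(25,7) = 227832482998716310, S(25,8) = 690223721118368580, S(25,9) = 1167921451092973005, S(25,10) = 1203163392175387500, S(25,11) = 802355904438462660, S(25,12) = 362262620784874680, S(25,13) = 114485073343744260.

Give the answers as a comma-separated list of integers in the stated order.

[26] T[26,8]:8*690223721118368580+227832482998716310=5749622251945664950 · T[26,9]:9*1167921451092973005+690223721118368580=11201516780955125625 · T[26,10]:10*1203163392175387500+1167921451092973005=13199555372846848005 · T[26,11]:11*802355904438462660+1203163392175387500=10029078340998476760 · T[26,12]:12*362262620784874680+802355904438462660=5149507353856958820 · T[26,13]:13*114485073343744260+362262620784874680=1850568574253550060
[27] T[27,9]:9*11201516780955125625+5749622251945664950=106563273280541795575 · T[27,10]:10*13199555372846848005+11201516780955125625=143197070509423605675 · T[27,11]:11*10029078340998476760+13199555372846848005=123519417123830092365 · T[27,12]:12*5149507353856958820+10029078340998476760=71823166587281982600 · T[27,13]:13*1850568574253550060+5149507353856958820=29206898819153109600
[28] T[28,10]:10*143197070509423605675+106563273280541795575=1538533978374777852325 · T[28,11]:11*123519417123830092365+143197070509423605675=1501910658871554621690 · T[28,12]:12*71823166587281982600+123519417123830092365=985397416171213883565 · T[28,13]:13*29206898819153109600+71823166587281982600=451512851236272407400
Read S(28,10) = 1538533978374777852325, S(28,11) = 1501910658871554621690, S(28,12) = 985397416171213883565, S(28,13) = 451512851236272407400.

1538533978374777852325, 1501910658871554621690, 985397416171213883565, 451512851236272407400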